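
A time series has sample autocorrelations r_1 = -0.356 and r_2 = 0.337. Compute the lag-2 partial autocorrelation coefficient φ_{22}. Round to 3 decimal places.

0.241

φ_{22} = (r_2 − r_1²) / (1 − r_1²)
r_1² = (-0.356)² = 0.126736
Numerator = 0.337 − 0.1267 = 0.2103; denominator = 1 − 0.1267 = 0.8733
φ_{22} = 0.2103 / 0.8733 = 0.241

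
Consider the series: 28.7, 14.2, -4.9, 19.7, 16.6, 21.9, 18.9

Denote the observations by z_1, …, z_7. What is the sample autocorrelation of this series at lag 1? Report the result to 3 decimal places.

Mean z̄ = (28.7 + 14.2 − 4.9 + 19.7 + 16.6 + 21.9 + 18.9)/7 = 16.4429
Deviations from mean: 12.2571, -2.2429, -21.3429, 3.2571, 0.1571, 5.4571, 2.4571
Σ(z_t−z̄)(z_{t+1}−z̄) = (-27.4910) + (47.8690) + (-69.5167) + (0.5118) + (0.8576) + (13.4090) = -34.3604
Denominator Σ(z_t−z̄)² = 657.2371
r_1 = -34.3604 / 657.2371 = -0.052

-0.052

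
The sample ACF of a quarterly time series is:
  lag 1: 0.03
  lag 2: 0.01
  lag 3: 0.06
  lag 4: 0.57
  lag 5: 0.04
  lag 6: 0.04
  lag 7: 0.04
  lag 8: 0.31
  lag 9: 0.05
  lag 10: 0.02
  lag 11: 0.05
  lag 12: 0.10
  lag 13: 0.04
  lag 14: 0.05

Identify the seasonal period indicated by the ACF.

4

The largest autocorrelation is r_4 = 0.57, with a weaker echo at lag 8 (0.31); the remaining lags stay at or below 0.10.
The dominant spike at lag 4 indicates a seasonal period of 4.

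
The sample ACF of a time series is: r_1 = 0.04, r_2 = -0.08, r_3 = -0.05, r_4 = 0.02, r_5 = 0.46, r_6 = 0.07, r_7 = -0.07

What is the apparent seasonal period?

The largest autocorrelation is r_5 = 0.46; the remaining lags stay at or below 0.07.
The dominant spike at lag 5 indicates a seasonal period of 5.

5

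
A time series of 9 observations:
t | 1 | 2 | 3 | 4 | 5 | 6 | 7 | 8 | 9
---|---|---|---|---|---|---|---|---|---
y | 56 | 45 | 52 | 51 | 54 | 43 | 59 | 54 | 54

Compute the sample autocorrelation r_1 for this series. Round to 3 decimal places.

-0.447

Mean ȳ = (56 + 45 + 52 + 51 + 54 + 43 + 59 + 54 + 54)/9 = 52.0000
Numerator Σ_{t=1}^{8}(y_t−ȳ)(y_{t+1}−ȳ) = -93.0000
Denominator Σ(y_t−ȳ)² = 208.0000
r_1 = -93.0000 / 208.0000 = -0.447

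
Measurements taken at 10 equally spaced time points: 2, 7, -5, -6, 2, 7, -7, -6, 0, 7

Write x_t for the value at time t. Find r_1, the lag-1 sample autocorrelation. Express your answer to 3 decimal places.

Mean x̄ = (2 + 7 − 5 − 6 + 2 + 7 − 7 − 6 + 0 + 7)/10 = 0.1000
Numerator Σ_{t=1}^{9}(x_t−x̄)(x_{t+1}−x̄) = 4.7900
Denominator Σ(x_t−x̄)² = 300.9000
r_1 = 4.7900 / 300.9000 = 0.016

0.016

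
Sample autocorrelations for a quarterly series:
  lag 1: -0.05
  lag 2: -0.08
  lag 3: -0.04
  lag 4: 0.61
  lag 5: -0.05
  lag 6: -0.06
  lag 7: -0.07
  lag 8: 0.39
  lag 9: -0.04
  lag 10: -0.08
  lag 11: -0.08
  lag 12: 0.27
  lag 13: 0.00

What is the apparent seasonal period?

The largest autocorrelation is r_4 = 0.61, with weaker echoes at lags 8 (0.39) and 12 (0.27); the remaining lags stay at or below 0.00.
The dominant spike at lag 4 indicates a seasonal period of 4.

4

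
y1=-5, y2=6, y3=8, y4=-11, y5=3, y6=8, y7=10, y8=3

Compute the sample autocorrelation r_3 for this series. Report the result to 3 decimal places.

0.096

Mean ȳ = (-5 + 6 + 8 − 11 + 3 + 8 + 10 + 3)/8 = 2.7500
Deviations from mean: -7.7500, 3.2500, 5.2500, -13.7500, 0.2500, 5.2500, 7.2500, 0.2500
Numerator Σ_{t=1}^{5}(y_t−ȳ)(y_{t+3}−ȳ) = 35.3125
Denominator Σ(y_t−ȳ)² = 367.5000
r_3 = 35.3125 / 367.5000 = 0.096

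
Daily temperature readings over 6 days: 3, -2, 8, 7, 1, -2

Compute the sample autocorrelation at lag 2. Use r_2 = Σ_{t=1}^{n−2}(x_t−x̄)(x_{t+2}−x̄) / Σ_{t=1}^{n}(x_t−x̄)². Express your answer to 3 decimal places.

-0.492

Mean x̄ = (3 − 2 + 8 + 7 + 1 − 2)/6 = 2.5000
Σ(x_t−x̄)(x_{t+2}−x̄) = (2.7500) + (-20.2500) + (-8.2500) + (-20.2500) = -46.0000
Denominator Σ(x_t−x̄)² = 93.5000
r_2 = -46.0000 / 93.5000 = -0.492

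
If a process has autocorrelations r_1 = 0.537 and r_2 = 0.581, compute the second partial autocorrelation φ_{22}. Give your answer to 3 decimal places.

φ_{22} = (r_2 − r_1²) / (1 − r_1²)
r_1² = (0.537)² = 0.288369
Numerator = 0.581 − 0.2884 = 0.2926; denominator = 1 − 0.2884 = 0.7116
φ_{22} = 0.2926 / 0.7116 = 0.411

0.411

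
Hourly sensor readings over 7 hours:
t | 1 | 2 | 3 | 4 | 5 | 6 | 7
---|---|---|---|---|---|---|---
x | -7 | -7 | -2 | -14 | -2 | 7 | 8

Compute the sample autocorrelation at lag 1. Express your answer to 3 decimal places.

Mean x̄ = (-7 − 7 − 2 − 14 − 2 + 7 + 8)/7 = -2.4286
Deviations from mean: -4.5714, -4.5714, 0.4286, -11.5714, 0.4286, 9.4286, 10.4286
Numerator Σ_{t=1}^{6}(x_t−x̄)(x_{t+1}−x̄) = 111.3878
Denominator Σ(x_t−x̄)² = 373.7143
r_1 = 111.3878 / 373.7143 = 0.298

0.298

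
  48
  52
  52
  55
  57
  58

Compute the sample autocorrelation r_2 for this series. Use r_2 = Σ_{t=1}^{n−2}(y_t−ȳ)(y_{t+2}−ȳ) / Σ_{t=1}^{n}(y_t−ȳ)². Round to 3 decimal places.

Mean ȳ = (48 + 52 + 52 + 55 + 57 + 58)/6 = 53.6667
Deviations from mean: -5.6667, -1.6667, -1.6667, 1.3333, 3.3333, 4.3333
Numerator Σ_{t=1}^{4}(y_t−ȳ)(y_{t+2}−ȳ) = 7.4444
Denominator Σ(y_t−ȳ)² = 69.3333
r_2 = 7.4444 / 69.3333 = 0.107

0.107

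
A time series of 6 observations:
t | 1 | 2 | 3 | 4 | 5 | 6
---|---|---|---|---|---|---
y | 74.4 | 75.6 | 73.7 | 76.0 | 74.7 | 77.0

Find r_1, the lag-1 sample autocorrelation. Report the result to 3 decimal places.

-0.473

Mean ȳ = (74.4 + 75.6 + 73.7 + 76.0 + 74.7 + 77.0)/6 = 75.2333
Σ(y_t−ȳ)(y_{t+1}−ȳ) = (-0.3056) + (-0.5622) + (-1.1756) + (-0.4089) + (-0.9422) = -3.3944
Denominator Σ(y_t−ȳ)² = 7.1733
r_1 = -3.3944 / 7.1733 = -0.473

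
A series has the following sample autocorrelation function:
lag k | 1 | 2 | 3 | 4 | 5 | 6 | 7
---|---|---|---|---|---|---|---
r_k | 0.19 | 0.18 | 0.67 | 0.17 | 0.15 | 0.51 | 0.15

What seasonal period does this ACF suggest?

The largest autocorrelation is r_3 = 0.67, with a weaker echo at lag 6 (0.51); the remaining lags stay at or below 0.19.
The dominant spike at lag 3 indicates a seasonal period of 3.

3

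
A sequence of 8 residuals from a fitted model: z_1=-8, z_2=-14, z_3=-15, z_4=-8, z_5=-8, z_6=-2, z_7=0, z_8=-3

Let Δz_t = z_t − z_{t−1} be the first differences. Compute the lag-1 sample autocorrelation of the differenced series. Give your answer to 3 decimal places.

-0.042

First differences Δz: -6, -1, 7, 0, 6, 2, -3
Mean of differences = 0.7143
Numerator Σ(Δz_t−Δz̄)(Δz_{t+1}−Δz̄) = -5.5102
Denominator Σ(Δz_t−Δz̄)² = 131.4286
r_1(Δz) = -5.5102 / 131.4286 = -0.042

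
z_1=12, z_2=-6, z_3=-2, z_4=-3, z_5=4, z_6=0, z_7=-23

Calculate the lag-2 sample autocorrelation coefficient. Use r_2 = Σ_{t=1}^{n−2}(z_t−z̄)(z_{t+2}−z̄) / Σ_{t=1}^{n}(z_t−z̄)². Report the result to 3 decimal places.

Mean z̄ = (12 − 6 − 2 − 3 + 4 + 0 − 23)/7 = -2.5714
Numerator Σ_{t=1}^{5}(z_t−z̄)(z_{t+2}−z̄) = -121.7959
Denominator Σ(z_t−z̄)² = 691.7143
r_2 = -121.7959 / 691.7143 = -0.176

-0.176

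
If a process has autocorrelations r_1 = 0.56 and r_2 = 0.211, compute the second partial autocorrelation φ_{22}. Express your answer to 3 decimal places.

φ_{22} = (r_2 − r_1²) / (1 − r_1²)
r_1² = (0.56)² = 0.3136
Numerator = 0.211 − 0.3136 = -0.1026; denominator = 1 − 0.3136 = 0.6864
φ_{22} = -0.1026 / 0.6864 = -0.149

-0.149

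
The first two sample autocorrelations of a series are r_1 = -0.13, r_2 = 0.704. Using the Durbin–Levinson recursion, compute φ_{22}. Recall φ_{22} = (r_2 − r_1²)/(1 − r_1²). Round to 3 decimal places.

φ_{22} = (r_2 − r_1²) / (1 − r_1²)
r_1² = (-0.13)² = 0.0169
Numerator = 0.704 − 0.0169 = 0.6871; denominator = 1 − 0.0169 = 0.9831
φ_{22} = 0.6871 / 0.9831 = 0.699

0.699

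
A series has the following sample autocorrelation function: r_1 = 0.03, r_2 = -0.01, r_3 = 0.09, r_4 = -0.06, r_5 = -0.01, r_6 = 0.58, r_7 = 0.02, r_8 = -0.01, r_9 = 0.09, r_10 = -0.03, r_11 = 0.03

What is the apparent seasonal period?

6

The largest autocorrelation is r_6 = 0.58; the remaining lags stay at or below 0.09.
The dominant spike at lag 6 indicates a seasonal period of 6.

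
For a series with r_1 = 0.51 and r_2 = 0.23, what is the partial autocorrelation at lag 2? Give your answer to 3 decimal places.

φ_{22} = (r_2 − r_1²) / (1 − r_1²)
r_1² = (0.51)² = 0.2601
Numerator = 0.23 − 0.2601 = -0.0301; denominator = 1 − 0.2601 = 0.7399
φ_{22} = -0.0301 / 0.7399 = -0.041

-0.041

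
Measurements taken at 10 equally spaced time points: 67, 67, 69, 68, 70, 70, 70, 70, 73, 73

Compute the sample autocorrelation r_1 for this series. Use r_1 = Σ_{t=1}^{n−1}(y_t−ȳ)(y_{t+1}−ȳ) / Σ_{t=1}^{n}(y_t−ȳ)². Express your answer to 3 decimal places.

0.549

Mean ȳ = (67 + 67 + 69 + 68 + 70 + 70 + 70 + 70 + 73 + 73)/10 = 69.7000
Numerator Σ_{t=1}^{9}(y_t−ȳ)(y_{t+1}−ȳ) = 22.0100
Denominator Σ(y_t−ȳ)² = 40.1000
r_1 = 22.0100 / 40.1000 = 0.549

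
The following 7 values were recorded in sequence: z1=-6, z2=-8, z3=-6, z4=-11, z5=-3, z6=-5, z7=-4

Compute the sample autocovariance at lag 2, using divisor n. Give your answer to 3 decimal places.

Mean z̄ = (-6 − 8 − 6 − 11 − 3 − 5 − 4)/7 = -6.1429
Deviations: 0.1429, -1.8571, 0.1429, -4.8571, 3.1429, 1.1429, 2.1429
Σ_{t=1}^{5}(z_t−z̄)(z_{t+2}−z̄) = 10.6735
γ_2 = 10.6735 / 7 = 1.525

1.525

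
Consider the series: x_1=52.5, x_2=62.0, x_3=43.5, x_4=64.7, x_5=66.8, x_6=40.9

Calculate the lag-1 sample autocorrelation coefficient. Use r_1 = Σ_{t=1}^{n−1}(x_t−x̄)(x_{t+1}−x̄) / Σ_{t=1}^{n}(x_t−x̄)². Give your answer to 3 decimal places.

-0.424

Mean x̄ = (52.5 + 62.0 + 43.5 + 64.7 + 66.8 + 40.9)/6 = 55.0667
Deviations from mean: -2.5667, 6.9333, -11.5667, 9.6333, 11.7333, -14.1667
Σ(x_t−x̄)(x_{t+1}−x̄) = (-17.7956) + (-80.1956) + (-111.4256) + (113.0311) + (-166.2222) = -262.6078
Denominator Σ(x_t−x̄)² = 619.6133
r_1 = -262.6078 / 619.6133 = -0.424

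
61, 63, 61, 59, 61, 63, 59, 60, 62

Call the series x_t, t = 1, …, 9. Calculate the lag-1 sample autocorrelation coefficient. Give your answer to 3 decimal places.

Mean x̄ = (61 + 63 + 61 + 59 + 61 + 63 + 59 + 60 + 62)/9 = 61.0000
Numerator Σ_{t=1}^{8}(x_t−x̄)(x_{t+1}−x̄) = -3.0000
Denominator Σ(x_t−x̄)² = 18.0000
r_1 = -3.0000 / 18.0000 = -0.167

-0.167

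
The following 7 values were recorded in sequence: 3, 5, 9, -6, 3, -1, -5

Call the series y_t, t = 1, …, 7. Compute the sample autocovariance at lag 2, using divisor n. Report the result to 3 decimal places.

0.790

Mean ȳ = (3 + 5 + 9 − 6 + 3 − 1 − 5)/7 = 1.1429
Deviations: 1.8571, 3.8571, 7.8571, -7.1429, 1.8571, -2.1429, -6.1429
Σ_{t=1}^{5}(y_t−ȳ)(y_{t+2}−ȳ) = 5.5306
γ_2 = 5.5306 / 7 = 0.790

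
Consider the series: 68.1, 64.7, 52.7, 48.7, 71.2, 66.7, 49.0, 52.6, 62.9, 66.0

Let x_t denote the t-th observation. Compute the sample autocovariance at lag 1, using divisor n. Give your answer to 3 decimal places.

4.129

Mean x̄ = (68.1 + 64.7 + 52.7 + 48.7 + 71.2 + 66.7 + 49.0 + 52.6 + 62.9 + 66.0)/10 = 60.2600
Σ_{t=1}^{9}(x_t−x̄)(x_{t+1}−x̄) = 41.2924
γ_1 = 41.2924 / 10 = 4.129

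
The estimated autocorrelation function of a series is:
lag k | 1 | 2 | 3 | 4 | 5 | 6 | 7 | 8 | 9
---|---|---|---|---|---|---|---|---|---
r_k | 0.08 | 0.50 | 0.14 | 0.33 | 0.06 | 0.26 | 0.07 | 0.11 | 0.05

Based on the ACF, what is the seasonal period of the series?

2

The largest autocorrelation is r_2 = 0.50, with weaker echoes at lags 4 (0.33) and 6 (0.26); the remaining lags stay at or below 0.14.
The dominant spike at lag 2 indicates a seasonal period of 2.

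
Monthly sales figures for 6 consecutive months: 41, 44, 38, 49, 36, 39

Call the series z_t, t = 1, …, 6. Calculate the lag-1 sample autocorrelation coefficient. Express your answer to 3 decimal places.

-0.573

Mean z̄ = (41 + 44 + 38 + 49 + 36 + 39)/6 = 41.1667
Deviations from mean: -0.1667, 2.8333, -3.1667, 7.8333, -5.1667, -2.1667
Σ(z_t−z̄)(z_{t+1}−z̄) = (-0.4722) + (-8.9722) + (-24.8056) + (-40.4722) + (11.1944) = -63.5278
Denominator Σ(z_t−z̄)² = 110.8333
r_1 = -63.5278 / 110.8333 = -0.573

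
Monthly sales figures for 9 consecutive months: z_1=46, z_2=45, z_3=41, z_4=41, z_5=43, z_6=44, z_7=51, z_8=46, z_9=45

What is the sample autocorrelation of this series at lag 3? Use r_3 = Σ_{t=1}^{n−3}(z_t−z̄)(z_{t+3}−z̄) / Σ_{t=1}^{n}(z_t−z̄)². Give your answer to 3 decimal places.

Mean z̄ = (46 + 45 + 41 + 41 + 43 + 44 + 51 + 46 + 45)/9 = 44.6667
Σ(z_t−z̄)(z_{t+3}−z̄) = (-4.8889) + (-0.5556) + (2.4444) + (-23.2222) + (-2.2222) + (-0.2222) = -28.6667
Denominator Σ(z_t−z̄)² = 74.0000
r_3 = -28.6667 / 74.0000 = -0.387

-0.387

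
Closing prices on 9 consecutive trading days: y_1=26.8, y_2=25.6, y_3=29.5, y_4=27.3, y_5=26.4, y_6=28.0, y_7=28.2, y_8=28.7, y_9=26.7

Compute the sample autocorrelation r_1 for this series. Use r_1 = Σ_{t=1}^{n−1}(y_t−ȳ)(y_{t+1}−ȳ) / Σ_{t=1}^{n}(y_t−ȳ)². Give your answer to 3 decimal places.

Mean ȳ = (26.8 + 25.6 + 29.5 + 27.3 + 26.4 + 28.0 + 28.2 + 28.7 + 26.7)/9 = 27.4667
Numerator Σ_{t=1}^{8}(y_t−ȳ)(y_{t+1}−ȳ) = -2.9311
Denominator Σ(y_t−ȳ)² = 12.1600
r_1 = -2.9311 / 12.1600 = -0.241

-0.241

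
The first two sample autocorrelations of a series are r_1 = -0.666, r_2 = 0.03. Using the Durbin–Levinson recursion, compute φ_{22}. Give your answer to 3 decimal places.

-0.743

φ_{22} = (r_2 − r_1²) / (1 − r_1²)
r_1² = (-0.666)² = 0.443556
Numerator = 0.03 − 0.4436 = -0.4136; denominator = 1 − 0.4436 = 0.5564
φ_{22} = -0.4136 / 0.5564 = -0.743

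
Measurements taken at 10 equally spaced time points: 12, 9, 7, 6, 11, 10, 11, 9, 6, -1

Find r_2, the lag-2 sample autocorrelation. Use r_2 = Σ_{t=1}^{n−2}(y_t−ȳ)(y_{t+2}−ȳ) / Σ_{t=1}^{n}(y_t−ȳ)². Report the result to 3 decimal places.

-0.131

Mean ȳ = (12 + 9 + 7 + 6 + 11 + 10 + 11 + 9 + 6 − 1)/10 = 8.0000
Numerator Σ_{t=1}^{8}(y_t−ȳ)(y_{t+2}−ȳ) = -17.0000
Denominator Σ(y_t−ȳ)² = 130.0000
r_2 = -17.0000 / 130.0000 = -0.131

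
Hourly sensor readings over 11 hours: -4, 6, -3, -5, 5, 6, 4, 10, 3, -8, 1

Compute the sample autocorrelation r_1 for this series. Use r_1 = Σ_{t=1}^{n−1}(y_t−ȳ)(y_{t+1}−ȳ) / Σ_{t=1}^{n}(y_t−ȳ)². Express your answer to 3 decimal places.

Mean ȳ = (-4 + 6 − 3 − 5 + 5 + 6 + 4 + 10 + 3 − 8 + 1)/11 = 1.3636
Numerator Σ_{t=1}^{10}(y_t−ȳ)(y_{t+1}−ȳ) = 13.5950
Denominator Σ(y_t−ȳ)² = 316.5455
r_1 = 13.5950 / 316.5455 = 0.043

0.043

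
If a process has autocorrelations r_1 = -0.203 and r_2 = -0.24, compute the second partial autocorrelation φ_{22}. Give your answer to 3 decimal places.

-0.293

φ_{22} = (r_2 − r_1²) / (1 − r_1²)
r_1² = (-0.203)² = 0.041209
Numerator = -0.24 − 0.0412 = -0.2812; denominator = 1 − 0.0412 = 0.9588
φ_{22} = -0.2812 / 0.9588 = -0.293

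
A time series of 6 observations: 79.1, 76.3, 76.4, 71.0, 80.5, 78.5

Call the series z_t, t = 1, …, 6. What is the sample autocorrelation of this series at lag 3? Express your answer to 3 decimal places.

-0.286

Mean z̄ = (79.1 + 76.3 + 76.4 + 71.0 + 80.5 + 78.5)/6 = 76.9667
Σ(z_t−z̄)(z_{t+3}−z̄) = (-12.7289) + (-2.3556) + (-0.8689) = -15.9533
Denominator Σ(z_t−z̄)² = 55.7533
r_3 = -15.9533 / 55.7533 = -0.286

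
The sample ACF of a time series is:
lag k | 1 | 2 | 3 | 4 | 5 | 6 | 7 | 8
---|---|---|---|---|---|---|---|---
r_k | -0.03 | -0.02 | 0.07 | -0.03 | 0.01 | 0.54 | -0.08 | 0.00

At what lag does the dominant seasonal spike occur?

6

The largest autocorrelation is r_6 = 0.54; the remaining lags stay at or below 0.07.
The dominant spike at lag 6 indicates a seasonal period of 6.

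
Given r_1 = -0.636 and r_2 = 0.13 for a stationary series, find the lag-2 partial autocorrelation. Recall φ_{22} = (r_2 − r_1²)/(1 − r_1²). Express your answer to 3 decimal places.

-0.461

φ_{22} = (r_2 − r_1²) / (1 − r_1²)
r_1² = (-0.636)² = 0.404496
Numerator = 0.13 − 0.4045 = -0.2745; denominator = 1 − 0.4045 = 0.5955
φ_{22} = -0.2745 / 0.5955 = -0.461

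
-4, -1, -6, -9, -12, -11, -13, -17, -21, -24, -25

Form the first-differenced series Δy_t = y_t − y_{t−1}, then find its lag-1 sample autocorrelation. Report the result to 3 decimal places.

-0.177

First differences Δy: 3, -5, -3, -3, 1, -2, -4, -4, -3, -1
Mean of differences = -2.1000
Numerator Σ(Δy_t−Δȳ)(Δy_{t+1}−Δȳ) = -9.7100
Denominator Σ(Δy_t−Δȳ)² = 54.9000
r_1(Δy) = -9.7100 / 54.9000 = -0.177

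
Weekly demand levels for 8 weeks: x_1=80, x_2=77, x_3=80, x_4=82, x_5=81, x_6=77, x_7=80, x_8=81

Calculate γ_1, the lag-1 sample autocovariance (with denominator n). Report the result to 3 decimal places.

Mean x̄ = (80 + 77 + 80 + 82 + 81 + 77 + 80 + 81)/8 = 79.7500
Deviations: 0.2500, -2.7500, 0.2500, 2.2500, 1.2500, -2.7500, 0.2500, 1.2500
Σ_{t=1}^{7}(x_t−x̄)(x_{t+1}−x̄) = -1.8125
γ_1 = -1.8125 / 8 = -0.227

-0.227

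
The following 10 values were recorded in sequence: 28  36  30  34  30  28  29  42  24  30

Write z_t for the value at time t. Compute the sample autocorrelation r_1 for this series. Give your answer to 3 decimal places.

Mean z̄ = (28 + 36 + 30 + 34 + 30 + 28 + 29 + 42 + 24 + 30)/10 = 31.1000
Numerator Σ_{t=1}^{9}(z_t−z̄)(z_{t+1}−z̄) = -109.5100
Denominator Σ(z_t−z̄)² = 228.9000
r_1 = -109.5100 / 228.9000 = -0.478

-0.478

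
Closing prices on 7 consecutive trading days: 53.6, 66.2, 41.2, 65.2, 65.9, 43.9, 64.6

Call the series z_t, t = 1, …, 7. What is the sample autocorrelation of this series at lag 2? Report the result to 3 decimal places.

-0.072

Mean z̄ = (53.6 + 66.2 + 41.2 + 65.2 + 65.9 + 43.9 + 64.6)/7 = 57.2286
Deviations from mean: -3.6286, 8.9714, -16.0286, 7.9714, 8.6714, -13.3286, 7.3714
Σ(z_t−z̄)(z_{t+2}−z̄) = (58.1608) + (71.5151) + (-138.9906) + (-106.2478) + (63.9208) = -51.6416
Denominator Σ(z_t−z̄)² = 721.2943
r_2 = -51.6416 / 721.2943 = -0.072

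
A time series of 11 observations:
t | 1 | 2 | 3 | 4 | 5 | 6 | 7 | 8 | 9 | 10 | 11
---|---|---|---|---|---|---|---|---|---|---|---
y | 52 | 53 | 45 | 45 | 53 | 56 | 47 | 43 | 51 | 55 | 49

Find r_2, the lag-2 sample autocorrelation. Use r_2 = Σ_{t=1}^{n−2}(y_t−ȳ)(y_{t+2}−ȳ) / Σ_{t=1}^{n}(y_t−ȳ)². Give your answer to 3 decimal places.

Mean ȳ = (52 + 53 + 45 + 45 + 53 + 56 + 47 + 43 + 51 + 55 + 49)/11 = 49.9091
Numerator Σ_{t=1}^{9}(y_t−ȳ)(y_{t+2}−ȳ) = -160.9256
Denominator Σ(y_t−ȳ)² = 192.9091
r_2 = -160.9256 / 192.9091 = -0.834

-0.834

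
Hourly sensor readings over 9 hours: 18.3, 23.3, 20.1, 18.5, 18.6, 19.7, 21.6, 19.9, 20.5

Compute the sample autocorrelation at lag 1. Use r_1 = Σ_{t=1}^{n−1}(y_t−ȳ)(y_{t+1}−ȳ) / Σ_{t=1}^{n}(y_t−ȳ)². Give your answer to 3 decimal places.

Mean ȳ = (18.3 + 23.3 + 20.1 + 18.5 + 18.6 + 19.7 + 21.6 + 19.9 + 20.5)/9 = 20.0556
Numerator Σ_{t=1}^{8}(y_t−ȳ)(y_{t+1}−ȳ) = -3.6975
Denominator Σ(y_t−ȳ)² = 20.8822
r_1 = -3.6975 / 20.8822 = -0.177

-0.177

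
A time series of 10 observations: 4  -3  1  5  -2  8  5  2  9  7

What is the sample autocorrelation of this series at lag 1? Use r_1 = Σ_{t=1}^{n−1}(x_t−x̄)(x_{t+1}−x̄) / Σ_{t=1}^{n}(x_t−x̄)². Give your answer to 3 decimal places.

Mean x̄ = (4 − 3 + 1 + 5 − 2 + 8 + 5 + 2 + 9 + 7)/10 = 3.6000
Numerator Σ_{t=1}^{9}(x_t−x̄)(x_{t+1}−x̄) = -7.9600
Denominator Σ(x_t−x̄)² = 148.4000
r_1 = -7.9600 / 148.4000 = -0.054

-0.054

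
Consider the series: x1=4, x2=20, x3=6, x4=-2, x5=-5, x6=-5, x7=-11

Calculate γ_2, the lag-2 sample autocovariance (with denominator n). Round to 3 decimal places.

Mean x̄ = (4 + 20 + 6 − 2 − 5 − 5 − 11)/7 = 1.0000
Deviations: 3.0000, 19.0000, 5.0000, -3.0000, -6.0000, -6.0000, -12.0000
Σ_{t=1}^{5}(x_t−x̄)(x_{t+2}−x̄) = 18.0000
γ_2 = 18.0000 / 7 = 2.571

2.571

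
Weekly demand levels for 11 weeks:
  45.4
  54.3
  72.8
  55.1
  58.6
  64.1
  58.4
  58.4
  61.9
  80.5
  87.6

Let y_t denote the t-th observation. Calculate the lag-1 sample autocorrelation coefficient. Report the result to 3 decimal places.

0.299

Mean ȳ = (45.4 + 54.3 + 72.8 + 55.1 + 58.6 + 64.1 + 58.4 + 58.4 + 61.9 + 80.5 + 87.6)/11 = 63.3727
Numerator Σ_{t=1}^{10}(y_t−ȳ)(y_{t+1}−ȳ) = 453.7120
Denominator Σ(y_t−ȳ)² = 1517.8818
r_1 = 453.7120 / 1517.8818 = 0.299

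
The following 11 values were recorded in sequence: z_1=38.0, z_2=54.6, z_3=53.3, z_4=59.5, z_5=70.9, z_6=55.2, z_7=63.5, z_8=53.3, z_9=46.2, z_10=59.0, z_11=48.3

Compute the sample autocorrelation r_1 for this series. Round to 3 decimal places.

0.027

Mean z̄ = (38.0 + 54.6 + 53.3 + 59.5 + 70.9 + 55.2 + 63.5 + 53.3 + 46.2 + 59.0 + 48.3)/11 = 54.7091
Numerator Σ_{t=1}^{10}(z_t−z̄)(z_{t+1}−z̄) = 20.6490
Denominator Σ(z_t−z̄)² = 777.6891
r_1 = 20.6490 / 777.6891 = 0.027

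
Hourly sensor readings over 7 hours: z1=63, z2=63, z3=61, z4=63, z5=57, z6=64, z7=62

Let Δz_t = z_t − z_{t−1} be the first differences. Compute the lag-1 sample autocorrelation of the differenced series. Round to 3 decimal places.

-0.742

First differences Δz: 0, -2, 2, -6, 7, -2
Mean of differences = -0.1667
Numerator Σ(Δz_t−Δz̄)(Δz_{t+1}−Δz̄) = -71.8611
Denominator Σ(Δz_t−Δz̄)² = 96.8333
r_1(Δz) = -71.8611 / 96.8333 = -0.742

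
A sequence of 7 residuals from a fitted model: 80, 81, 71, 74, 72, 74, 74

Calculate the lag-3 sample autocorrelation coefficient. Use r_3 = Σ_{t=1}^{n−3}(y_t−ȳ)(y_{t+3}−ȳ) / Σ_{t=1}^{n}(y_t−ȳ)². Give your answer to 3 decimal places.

-0.202

Mean ȳ = (80 + 81 + 71 + 74 + 72 + 74 + 74)/7 = 75.1429
Σ(y_t−ȳ)(y_{t+3}−ȳ) = (-5.5510) + (-18.4082) + (4.7347) + (1.3061) = -17.9184
Denominator Σ(y_t−ȳ)² = 88.8571
r_3 = -17.9184 / 88.8571 = -0.202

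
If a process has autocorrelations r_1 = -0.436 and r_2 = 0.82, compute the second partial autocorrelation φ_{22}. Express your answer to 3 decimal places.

0.778

φ_{22} = (r_2 − r_1²) / (1 − r_1²)
r_1² = (-0.436)² = 0.190096
Numerator = 0.82 − 0.1901 = 0.6299; denominator = 1 − 0.1901 = 0.8099
φ_{22} = 0.6299 / 0.8099 = 0.778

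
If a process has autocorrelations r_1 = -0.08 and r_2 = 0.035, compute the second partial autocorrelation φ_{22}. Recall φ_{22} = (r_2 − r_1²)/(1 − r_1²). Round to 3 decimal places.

0.029

φ_{22} = (r_2 − r_1²) / (1 − r_1²)
r_1² = (-0.08)² = 0.0064
Numerator = 0.035 − 0.0064 = 0.0286; denominator = 1 − 0.0064 = 0.9936
φ_{22} = 0.0286 / 0.9936 = 0.029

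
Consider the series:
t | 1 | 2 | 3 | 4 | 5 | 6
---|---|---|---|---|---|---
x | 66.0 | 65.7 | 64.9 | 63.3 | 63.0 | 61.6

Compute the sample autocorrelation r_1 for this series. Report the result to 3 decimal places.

0.491

Mean x̄ = (66.0 + 65.7 + 64.9 + 63.3 + 63.0 + 61.6)/6 = 64.0833
Numerator Σ_{t=1}^{5}(x_t−x̄)(x_{t+1}−x̄) = 7.3181
Denominator Σ(x_t−x̄)² = 14.9083
r_1 = 7.3181 / 14.9083 = 0.491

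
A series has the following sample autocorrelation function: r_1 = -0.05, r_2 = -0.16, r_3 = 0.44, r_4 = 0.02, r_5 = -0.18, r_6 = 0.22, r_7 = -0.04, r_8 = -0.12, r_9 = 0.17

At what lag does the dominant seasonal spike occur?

The largest autocorrelation is r_3 = 0.44, with weaker echoes at lags 6 (0.22) and 9 (0.17); the remaining lags stay at or below 0.02.
The dominant spike at lag 3 indicates a seasonal period of 3.

3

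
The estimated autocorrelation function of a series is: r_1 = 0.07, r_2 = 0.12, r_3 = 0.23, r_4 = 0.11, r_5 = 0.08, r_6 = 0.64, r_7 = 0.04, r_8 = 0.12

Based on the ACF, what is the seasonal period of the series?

The largest autocorrelation is r_6 = 0.64; the remaining lags stay at or below 0.23.
The dominant spike at lag 6 indicates a seasonal period of 6.

6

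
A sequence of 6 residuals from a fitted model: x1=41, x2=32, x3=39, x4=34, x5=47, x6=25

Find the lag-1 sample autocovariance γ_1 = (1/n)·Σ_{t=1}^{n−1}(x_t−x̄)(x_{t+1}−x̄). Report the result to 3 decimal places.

-30.630

Mean x̄ = (41 + 32 + 39 + 34 + 47 + 25)/6 = 36.3333
Deviations: 4.6667, -4.3333, 2.6667, -2.3333, 10.6667, -11.3333
Σ_{t=1}^{5}(x_t−x̄)(x_{t+1}−x̄) = -183.7778
γ_1 = -183.7778 / 6 = -30.630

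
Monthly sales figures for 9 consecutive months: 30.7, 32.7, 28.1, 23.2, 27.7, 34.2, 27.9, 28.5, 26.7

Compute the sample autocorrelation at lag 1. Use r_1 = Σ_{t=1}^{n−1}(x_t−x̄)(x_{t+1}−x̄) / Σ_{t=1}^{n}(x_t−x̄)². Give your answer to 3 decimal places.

0.056

Mean x̄ = (30.7 + 32.7 + 28.1 + 23.2 + 27.7 + 34.2 + 27.9 + 28.5 + 26.7)/9 = 28.8556
Numerator Σ_{t=1}^{8}(x_t−x̄)(x_{t+1}−x̄) = 4.8180
Denominator Σ(x_t−x̄)² = 86.3222
r_1 = 4.8180 / 86.3222 = 0.056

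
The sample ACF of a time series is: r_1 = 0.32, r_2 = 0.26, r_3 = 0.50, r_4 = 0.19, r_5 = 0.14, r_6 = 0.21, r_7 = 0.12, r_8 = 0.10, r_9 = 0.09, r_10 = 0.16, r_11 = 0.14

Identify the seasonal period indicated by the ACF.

The largest autocorrelation is r_3 = 0.50; the remaining lags stay at or below 0.32. The elevated value at lag 1 (0.32), dropping to 0.26 at lag 2, reflects decaying short-term dependence rather than seasonality.
The dominant spike at lag 3 indicates a seasonal period of 3.

3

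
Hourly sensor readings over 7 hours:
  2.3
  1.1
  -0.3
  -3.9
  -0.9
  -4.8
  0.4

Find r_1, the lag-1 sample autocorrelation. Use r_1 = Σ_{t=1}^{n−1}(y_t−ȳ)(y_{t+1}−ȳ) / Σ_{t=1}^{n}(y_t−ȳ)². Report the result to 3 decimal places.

Mean ȳ = (2.3 + 1.1 − 0.3 − 3.9 − 0.9 − 4.8 + 0.4)/7 = -0.8714
Deviations from mean: 3.1714, 1.9714, 0.5714, -3.0286, -0.0286, -3.9286, 1.2714
Σ(y_t−ȳ)(y_{t+1}−ȳ) = (6.2522) + (1.1265) + (-1.7306) + (0.0865) + (0.1122) + (-4.9949) = 0.8520
Denominator Σ(y_t−ȳ)² = 40.4943
r_1 = 0.8520 / 40.4943 = 0.021

0.021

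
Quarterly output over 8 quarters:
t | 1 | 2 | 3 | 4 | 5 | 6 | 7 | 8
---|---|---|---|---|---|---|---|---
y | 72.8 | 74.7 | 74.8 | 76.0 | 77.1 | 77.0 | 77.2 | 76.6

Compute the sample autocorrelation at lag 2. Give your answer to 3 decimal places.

Mean ȳ = (72.8 + 74.7 + 74.8 + 76.0 + 77.1 + 77.0 + 77.2 + 76.6)/8 = 75.7750
Numerator Σ_{t=1}^{6}(y_t−ȳ)(y_{t+2}−ȳ) = 4.5413
Denominator Σ(y_t−ȳ)² = 16.9750
r_2 = 4.5413 / 16.9750 = 0.268

0.268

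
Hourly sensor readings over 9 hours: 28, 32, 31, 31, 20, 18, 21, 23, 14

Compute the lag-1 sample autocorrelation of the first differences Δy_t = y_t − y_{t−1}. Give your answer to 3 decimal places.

First differences Δy: 4, -1, 0, -11, -2, 3, 2, -9
Mean of differences = -1.7500
Numerator Σ(Δy_t−Δȳ)(Δy_{t+1}−Δȳ) = -18.8125
Denominator Σ(Δy_t−Δȳ)² = 211.5000
r_1(Δy) = -18.8125 / 211.5000 = -0.089

-0.089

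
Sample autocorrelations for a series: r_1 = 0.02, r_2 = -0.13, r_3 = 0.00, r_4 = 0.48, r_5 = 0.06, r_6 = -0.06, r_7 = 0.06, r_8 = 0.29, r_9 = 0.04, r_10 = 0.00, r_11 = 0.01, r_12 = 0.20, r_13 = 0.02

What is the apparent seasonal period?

4

The largest autocorrelation is r_4 = 0.48, with weaker echoes at lags 8 (0.29) and 12 (0.20); the remaining lags stay at or below 0.06.
The dominant spike at lag 4 indicates a seasonal period of 4.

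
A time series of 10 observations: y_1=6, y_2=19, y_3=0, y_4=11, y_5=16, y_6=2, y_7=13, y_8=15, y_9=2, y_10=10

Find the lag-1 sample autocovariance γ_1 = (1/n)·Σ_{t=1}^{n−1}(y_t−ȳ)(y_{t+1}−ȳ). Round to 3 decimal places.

-22.856

Mean ȳ = (6 + 19 + 0 + 11 + 16 + 2 + 13 + 15 + 2 + 10)/10 = 9.4000
Σ_{t=1}^{9}(y_t−ȳ)(y_{t+1}−ȳ) = -228.5600
γ_1 = -228.5600 / 10 = -22.856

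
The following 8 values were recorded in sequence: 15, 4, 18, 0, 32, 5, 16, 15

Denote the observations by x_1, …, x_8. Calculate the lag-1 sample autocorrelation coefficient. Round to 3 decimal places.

-0.760

Mean x̄ = (15 + 4 + 18 + 0 + 32 + 5 + 16 + 15)/8 = 13.1250
Numerator Σ_{t=1}^{7}(x_t−x̄)(x_{t+1}−x̄) = -544.6406
Denominator Σ(x_t−x̄)² = 716.8750
r_1 = -544.6406 / 716.8750 = -0.760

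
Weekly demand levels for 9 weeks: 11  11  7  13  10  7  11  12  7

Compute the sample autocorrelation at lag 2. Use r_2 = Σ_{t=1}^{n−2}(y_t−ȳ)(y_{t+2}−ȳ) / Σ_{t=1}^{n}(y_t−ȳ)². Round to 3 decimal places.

-0.425

Mean ȳ = (11 + 11 + 7 + 13 + 10 + 7 + 11 + 12 + 7)/9 = 9.8889
Σ(y_t−ȳ)(y_{t+2}−ȳ) = (-3.2099) + (3.4568) + (-0.3210) + (-8.9877) + (0.1235) + (-6.0988) + (-3.2099) = -18.2469
Denominator Σ(y_t−ȳ)² = 42.8889
r_2 = -18.2469 / 42.8889 = -0.425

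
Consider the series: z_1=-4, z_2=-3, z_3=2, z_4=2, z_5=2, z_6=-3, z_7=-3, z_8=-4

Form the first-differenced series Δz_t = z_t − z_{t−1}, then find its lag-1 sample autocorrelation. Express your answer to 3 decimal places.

First differences Δz: 1, 5, 0, 0, -5, 0, -1
Mean of differences = 0.0000
Numerator Σ(Δz_t−Δz̄)(Δz_{t+1}−Δz̄) = 5.0000
Denominator Σ(Δz_t−Δz̄)² = 52.0000
r_1(Δz) = 5.0000 / 52.0000 = 0.096

0.096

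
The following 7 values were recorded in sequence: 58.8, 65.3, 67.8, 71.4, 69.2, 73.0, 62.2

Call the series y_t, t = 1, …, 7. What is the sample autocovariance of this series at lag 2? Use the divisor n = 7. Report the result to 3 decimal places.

Mean ȳ = (58.8 + 65.3 + 67.8 + 71.4 + 69.2 + 73.0 + 62.2)/7 = 66.8143
Σ_{t=1}^{5}(y_t−ȳ)(y_{t+2}−ȳ) = 4.8653
γ_2 = 4.8653 / 7 = 0.695

0.695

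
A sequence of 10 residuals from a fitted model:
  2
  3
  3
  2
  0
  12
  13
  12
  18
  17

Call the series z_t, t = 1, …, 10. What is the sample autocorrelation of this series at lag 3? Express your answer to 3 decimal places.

0.189

Mean z̄ = (2 + 3 + 3 + 2 + 0 + 12 + 13 + 12 + 18 + 17)/10 = 8.2000
Numerator Σ_{t=1}^{7}(z_t−z̄)(z_{t+3}−z̄) = 79.8800
Denominator Σ(z_t−z̄)² = 423.6000
r_3 = 79.8800 / 423.6000 = 0.189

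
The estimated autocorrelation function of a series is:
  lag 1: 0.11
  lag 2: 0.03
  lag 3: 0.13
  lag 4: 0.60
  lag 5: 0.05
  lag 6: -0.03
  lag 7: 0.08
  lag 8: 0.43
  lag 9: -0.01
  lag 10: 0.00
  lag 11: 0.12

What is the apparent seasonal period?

The largest autocorrelation is r_4 = 0.60, with a weaker echo at lag 8 (0.43); the remaining lags stay at or below 0.13.
The dominant spike at lag 4 indicates a seasonal period of 4.

4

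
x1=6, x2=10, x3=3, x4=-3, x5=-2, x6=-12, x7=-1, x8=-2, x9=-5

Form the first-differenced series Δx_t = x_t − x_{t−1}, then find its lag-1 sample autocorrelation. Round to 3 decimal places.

First differences Δx: 4, -7, -6, 1, -10, 11, -1, -3
Mean of differences = -1.3750
Numerator Σ(Δx_t−Δx̄)(Δx_{t+1}−Δx̄) = -138.3906
Denominator Σ(Δx_t−Δx̄)² = 317.8750
r_1(Δx) = -138.3906 / 317.8750 = -0.435

-0.435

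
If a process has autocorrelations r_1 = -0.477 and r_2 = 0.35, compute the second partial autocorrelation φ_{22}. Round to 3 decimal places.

0.159

φ_{22} = (r_2 − r_1²) / (1 − r_1²)
r_1² = (-0.477)² = 0.227529
Numerator = 0.35 − 0.2275 = 0.1225; denominator = 1 − 0.2275 = 0.7725
φ_{22} = 0.1225 / 0.7725 = 0.159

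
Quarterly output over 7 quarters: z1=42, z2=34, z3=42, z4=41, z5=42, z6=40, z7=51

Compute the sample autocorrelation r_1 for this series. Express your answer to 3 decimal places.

-0.142

Mean z̄ = (42 + 34 + 42 + 41 + 42 + 40 + 51)/7 = 41.7143
Deviations from mean: 0.2857, -7.7143, 0.2857, -0.7143, 0.2857, -1.7143, 9.2857
Σ(z_t−z̄)(z_{t+1}−z̄) = (-2.2041) + (-2.2041) + (-0.2041) + (-0.2041) + (-0.4898) + (-15.9184) = -21.2245
Denominator Σ(z_t−z̄)² = 149.4286
r_1 = -21.2245 / 149.4286 = -0.142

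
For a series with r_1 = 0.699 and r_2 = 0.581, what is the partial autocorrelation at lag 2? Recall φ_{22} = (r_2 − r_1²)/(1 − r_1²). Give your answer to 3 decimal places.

0.181

φ_{22} = (r_2 − r_1²) / (1 − r_1²)
r_1² = (0.699)² = 0.488601
Numerator = 0.581 − 0.4886 = 0.0924; denominator = 1 − 0.4886 = 0.5114
φ_{22} = 0.0924 / 0.5114 = 0.181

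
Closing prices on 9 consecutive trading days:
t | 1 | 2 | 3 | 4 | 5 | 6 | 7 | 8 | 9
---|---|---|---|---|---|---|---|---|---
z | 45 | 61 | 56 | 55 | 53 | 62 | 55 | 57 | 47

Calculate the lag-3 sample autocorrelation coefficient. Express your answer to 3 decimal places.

Mean z̄ = (45 + 61 + 56 + 55 + 53 + 62 + 55 + 57 + 47)/9 = 54.5556
Numerator Σ_{t=1}^{6}(z_t−z̄)(z_{t+3}−z̄) = -63.3704
Denominator Σ(z_t−z̄)² = 256.2222
r_3 = -63.3704 / 256.2222 = -0.247

-0.247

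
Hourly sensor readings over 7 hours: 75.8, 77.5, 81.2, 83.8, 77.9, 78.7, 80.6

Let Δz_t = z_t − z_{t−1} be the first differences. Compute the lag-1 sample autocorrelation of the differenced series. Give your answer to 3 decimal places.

First differences Δz: 1.7, 3.7, 2.6, -5.9, 0.8, 1.9
Mean of differences = 0.8000
Numerator Σ(Δz_t−Δz̄)(Δz_{t+1}−Δz̄) = -4.2300
Denominator Σ(Δz_t−Δz̄)² = 58.5600
r_1(Δz) = -4.2300 / 58.5600 = -0.072

-0.072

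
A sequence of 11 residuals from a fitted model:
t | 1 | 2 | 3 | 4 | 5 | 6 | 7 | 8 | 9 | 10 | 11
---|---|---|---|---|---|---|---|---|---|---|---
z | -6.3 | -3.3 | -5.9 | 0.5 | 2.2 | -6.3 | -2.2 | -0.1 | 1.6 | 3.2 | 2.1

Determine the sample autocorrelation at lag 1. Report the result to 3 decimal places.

0.263

Mean z̄ = (-6.3 − 3.3 − 5.9 + 0.5 + 2.2 − 6.3 − 2.2 − 0.1 + 1.6 + 3.2 + 2.1)/11 = -1.3182
Numerator Σ_{t=1}^{10}(z_t−z̄)(z_{t+1}−z̄) = 34.9951
Denominator Σ(z_t−z̄)² = 133.1164
r_1 = 34.9951 / 133.1164 = 0.263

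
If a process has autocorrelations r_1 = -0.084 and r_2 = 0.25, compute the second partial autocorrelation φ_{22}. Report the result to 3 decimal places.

φ_{22} = (r_2 − r_1²) / (1 − r_1²)
r_1² = (-0.084)² = 0.007056
Numerator = 0.25 − 0.0071 = 0.2429; denominator = 1 − 0.0071 = 0.9929
φ_{22} = 0.2429 / 0.9929 = 0.245

0.245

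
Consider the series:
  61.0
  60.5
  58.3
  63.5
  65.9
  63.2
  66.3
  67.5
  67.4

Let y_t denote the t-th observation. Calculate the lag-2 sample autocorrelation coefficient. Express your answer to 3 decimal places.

Mean ȳ = (61.0 + 60.5 + 58.3 + 63.5 + 65.9 + 63.2 + 66.3 + 67.5 + 67.4)/9 = 63.7333
Numerator Σ_{t=1}^{7}(y_t−ȳ)(y_{t+2}−ȳ) = 16.9211
Denominator Σ(y_t−ȳ)² = 86.7000
r_2 = 16.9211 / 86.7000 = 0.195

0.195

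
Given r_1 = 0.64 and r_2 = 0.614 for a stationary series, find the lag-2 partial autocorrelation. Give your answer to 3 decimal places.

φ_{22} = (r_2 − r_1²) / (1 − r_1²)
r_1² = (0.64)² = 0.4096
Numerator = 0.614 − 0.4096 = 0.2044; denominator = 1 − 0.4096 = 0.5904
φ_{22} = 0.2044 / 0.5904 = 0.346

0.346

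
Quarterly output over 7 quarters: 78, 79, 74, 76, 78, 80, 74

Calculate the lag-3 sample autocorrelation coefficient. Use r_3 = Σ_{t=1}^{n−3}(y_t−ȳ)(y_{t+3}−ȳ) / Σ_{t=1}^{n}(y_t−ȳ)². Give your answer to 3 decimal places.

Mean ȳ = (78 + 79 + 74 + 76 + 78 + 80 + 74)/7 = 77.0000
Deviations from mean: 1.0000, 2.0000, -3.0000, -1.0000, 1.0000, 3.0000, -3.0000
Numerator Σ_{t=1}^{4}(y_t−ȳ)(y_{t+3}−ȳ) = -5.0000
Denominator Σ(y_t−ȳ)² = 34.0000
r_3 = -5.0000 / 34.0000 = -0.147

-0.147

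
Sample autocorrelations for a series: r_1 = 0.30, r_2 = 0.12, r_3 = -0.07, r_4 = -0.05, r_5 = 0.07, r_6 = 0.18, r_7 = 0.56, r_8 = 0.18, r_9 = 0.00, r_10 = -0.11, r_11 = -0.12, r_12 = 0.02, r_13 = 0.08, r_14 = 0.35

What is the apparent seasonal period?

The largest autocorrelation is r_7 = 0.56, with a weaker echo at lag 14 (0.35); the remaining lags stay at or below 0.30. The elevated value at lag 1 (0.30), dropping to 0.12 at lag 2, reflects decaying short-term dependence rather than seasonality.
The dominant spike at lag 7 indicates a seasonal period of 7.

7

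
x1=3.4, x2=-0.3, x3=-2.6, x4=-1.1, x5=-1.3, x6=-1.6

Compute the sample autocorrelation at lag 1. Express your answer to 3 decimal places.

Mean x̄ = (3.4 − 0.3 − 2.6 − 1.1 − 1.3 − 1.6)/6 = -0.5833
Deviations from mean: 3.9833, 0.2833, -2.0167, -0.5167, -0.7167, -1.0167
Σ(x_t−x̄)(x_{t+1}−x̄) = (1.1286) + (-0.5714) + (1.0419) + (0.3703) + (0.7286) = 2.6981
Denominator Σ(x_t−x̄)² = 21.8283
r_1 = 2.6981 / 21.8283 = 0.124

0.124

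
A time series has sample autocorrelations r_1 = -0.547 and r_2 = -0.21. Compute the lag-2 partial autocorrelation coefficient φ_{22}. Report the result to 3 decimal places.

φ_{22} = (r_2 − r_1²) / (1 − r_1²)
r_1² = (-0.547)² = 0.299209
Numerator = -0.21 − 0.2992 = -0.5092; denominator = 1 − 0.2992 = 0.7008
φ_{22} = -0.5092 / 0.7008 = -0.727

-0.727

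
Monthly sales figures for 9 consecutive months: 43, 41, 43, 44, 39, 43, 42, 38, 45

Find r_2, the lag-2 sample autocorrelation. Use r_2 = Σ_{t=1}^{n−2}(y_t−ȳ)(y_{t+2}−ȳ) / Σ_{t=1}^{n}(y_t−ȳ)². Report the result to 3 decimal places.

-0.143

Mean ȳ = (43 + 41 + 43 + 44 + 39 + 43 + 42 + 38 + 45)/9 = 42.0000
Σ(y_t−ȳ)(y_{t+2}−ȳ) = (1.0000) + (-2.0000) + (-3.0000) + (2.0000) + (0.0000) + (-4.0000) + (0.0000) = -6.0000
Denominator Σ(y_t−ȳ)² = 42.0000
r_2 = -6.0000 / 42.0000 = -0.143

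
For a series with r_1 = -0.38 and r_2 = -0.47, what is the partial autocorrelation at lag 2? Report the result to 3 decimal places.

-0.718

φ_{22} = (r_2 − r_1²) / (1 − r_1²)
r_1² = (-0.38)² = 0.1444
Numerator = -0.47 − 0.1444 = -0.6144; denominator = 1 − 0.1444 = 0.8556
φ_{22} = -0.6144 / 0.8556 = -0.718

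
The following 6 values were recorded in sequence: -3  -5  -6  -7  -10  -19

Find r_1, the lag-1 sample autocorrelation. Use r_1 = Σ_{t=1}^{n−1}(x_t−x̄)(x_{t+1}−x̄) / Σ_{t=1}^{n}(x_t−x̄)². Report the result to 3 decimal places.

Mean x̄ = (-3 − 5 − 6 − 7 − 10 − 19)/6 = -8.3333
Deviations from mean: 5.3333, 3.3333, 2.3333, 1.3333, -1.6667, -10.6667
Σ(x_t−x̄)(x_{t+1}−x̄) = (17.7778) + (7.7778) + (3.1111) + (-2.2222) + (17.7778) = 44.2222
Denominator Σ(x_t−x̄)² = 163.3333
r_1 = 44.2222 / 163.3333 = 0.271

0.271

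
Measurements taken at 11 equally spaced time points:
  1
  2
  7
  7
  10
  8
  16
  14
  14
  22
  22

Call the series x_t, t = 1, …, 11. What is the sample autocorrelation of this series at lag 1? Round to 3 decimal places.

Mean x̄ = (1 + 2 + 7 + 7 + 10 + 8 + 16 + 14 + 14 + 22 + 22)/11 = 11.1818
Numerator Σ_{t=1}^{10}(x_t−x̄)(x_{t+1}−x̄) = 311.7851
Denominator Σ(x_t−x̄)² = 507.6364
r_1 = 311.7851 / 507.6364 = 0.614

0.614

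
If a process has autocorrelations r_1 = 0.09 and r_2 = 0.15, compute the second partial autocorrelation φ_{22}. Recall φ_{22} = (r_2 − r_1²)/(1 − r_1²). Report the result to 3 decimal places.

0.143

φ_{22} = (r_2 − r_1²) / (1 − r_1²)
r_1² = (0.09)² = 0.0081
Numerator = 0.15 − 0.0081 = 0.1419; denominator = 1 − 0.0081 = 0.9919
φ_{22} = 0.1419 / 0.9919 = 0.143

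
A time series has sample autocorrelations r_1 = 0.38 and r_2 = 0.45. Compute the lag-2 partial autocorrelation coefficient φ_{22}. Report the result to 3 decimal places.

φ_{22} = (r_2 − r_1²) / (1 − r_1²)
r_1² = (0.38)² = 0.1444
Numerator = 0.45 − 0.1444 = 0.3056; denominator = 1 − 0.1444 = 0.8556
φ_{22} = 0.3056 / 0.8556 = 0.357

0.357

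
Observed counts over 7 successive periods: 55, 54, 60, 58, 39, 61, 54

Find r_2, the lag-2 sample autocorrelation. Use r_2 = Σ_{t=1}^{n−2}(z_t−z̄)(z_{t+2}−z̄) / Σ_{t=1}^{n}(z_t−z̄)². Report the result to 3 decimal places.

Mean z̄ = (55 + 54 + 60 + 58 + 39 + 61 + 54)/7 = 54.4286
Σ(z_t−z̄)(z_{t+2}−z̄) = (3.1837) + (-1.5306) + (-85.9592) + (23.4694) + (6.6122) = -54.2245
Denominator Σ(z_t−z̄)² = 325.7143
r_2 = -54.2245 / 325.7143 = -0.166

-0.166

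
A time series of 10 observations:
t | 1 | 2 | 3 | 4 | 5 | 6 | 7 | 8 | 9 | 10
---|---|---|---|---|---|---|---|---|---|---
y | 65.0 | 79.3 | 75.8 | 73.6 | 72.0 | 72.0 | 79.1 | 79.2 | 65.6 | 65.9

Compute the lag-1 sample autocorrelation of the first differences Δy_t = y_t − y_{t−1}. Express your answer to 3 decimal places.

-0.092

First differences Δy: 14.3, -3.5, -2.2, -1.6, 0.0, 7.1, 0.1, -13.6, 0.3
Mean of differences = 0.1000
Numerator Σ(Δy_t−Δȳ)(Δy_{t+1}−Δȳ) = -42.2000
Denominator Σ(Δy_t−Δȳ)² = 459.5200
r_1(Δy) = -42.2000 / 459.5200 = -0.092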